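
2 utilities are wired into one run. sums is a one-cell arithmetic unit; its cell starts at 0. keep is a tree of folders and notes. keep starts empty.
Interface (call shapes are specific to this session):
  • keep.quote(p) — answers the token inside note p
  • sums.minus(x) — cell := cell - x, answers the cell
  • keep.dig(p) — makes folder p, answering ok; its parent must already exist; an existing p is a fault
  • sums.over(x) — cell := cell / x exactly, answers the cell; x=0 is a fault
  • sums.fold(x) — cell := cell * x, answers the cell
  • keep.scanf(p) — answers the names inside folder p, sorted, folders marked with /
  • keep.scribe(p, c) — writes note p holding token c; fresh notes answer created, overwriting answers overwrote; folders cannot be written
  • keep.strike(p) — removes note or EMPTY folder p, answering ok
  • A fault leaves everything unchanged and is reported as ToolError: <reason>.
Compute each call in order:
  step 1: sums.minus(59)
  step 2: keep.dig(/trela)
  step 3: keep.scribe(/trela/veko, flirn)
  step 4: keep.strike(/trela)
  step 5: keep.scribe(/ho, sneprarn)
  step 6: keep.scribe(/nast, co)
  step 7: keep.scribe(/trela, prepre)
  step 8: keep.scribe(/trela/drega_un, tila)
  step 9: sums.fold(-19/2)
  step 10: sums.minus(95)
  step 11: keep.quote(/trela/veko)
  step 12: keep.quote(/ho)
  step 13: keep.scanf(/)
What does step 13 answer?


>> sums.minus(x: 59)
<< -59
>> keep.dig(p: /trela)
<< ok
>> keep.scribe(p: /trela/veko, c: flirn)
<< created
>> keep.strike(p: /trela)
<< ToolError: not empty
>> keep.scribe(p: /ho, c: sneprarn)
<< created
>> keep.scribe(p: /nast, c: co)
<< created
>> keep.scribe(p: /trela, c: prepre)
<< ToolError: is a directory
>> keep.scribe(p: /trela/drega_un, c: tila)
<< created
>> sums.fold(x: -19/2)
<< 1121/2
>> sums.minus(x: 95)
<< 931/2
>> keep.quote(p: /trela/veko)
<< flirn
>> keep.quote(p: /ho)
<< sneprarn
>> keep.scanf(p: /)
<< [ho, nast, trela/]

Answer: [ho, nast, trela/]


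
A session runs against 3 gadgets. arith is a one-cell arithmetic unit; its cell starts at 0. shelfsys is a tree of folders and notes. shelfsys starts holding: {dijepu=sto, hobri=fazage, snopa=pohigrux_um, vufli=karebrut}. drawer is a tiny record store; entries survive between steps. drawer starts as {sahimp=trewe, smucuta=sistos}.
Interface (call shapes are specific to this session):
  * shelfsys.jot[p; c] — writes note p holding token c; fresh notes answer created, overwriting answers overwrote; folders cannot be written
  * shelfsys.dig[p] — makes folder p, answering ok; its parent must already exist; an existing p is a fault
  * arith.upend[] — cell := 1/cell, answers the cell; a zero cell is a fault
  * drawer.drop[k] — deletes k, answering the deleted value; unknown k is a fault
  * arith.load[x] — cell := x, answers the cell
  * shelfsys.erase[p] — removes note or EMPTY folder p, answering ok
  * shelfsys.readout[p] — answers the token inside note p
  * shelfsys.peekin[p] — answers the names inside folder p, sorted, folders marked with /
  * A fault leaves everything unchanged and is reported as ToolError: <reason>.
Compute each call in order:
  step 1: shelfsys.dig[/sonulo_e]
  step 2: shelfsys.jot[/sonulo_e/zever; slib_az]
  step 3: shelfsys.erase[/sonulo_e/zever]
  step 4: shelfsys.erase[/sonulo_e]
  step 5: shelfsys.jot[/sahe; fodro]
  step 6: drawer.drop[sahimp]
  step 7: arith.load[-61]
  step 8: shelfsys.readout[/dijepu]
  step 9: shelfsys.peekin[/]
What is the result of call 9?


Answer: [dijepu, hobri, sahe, snopa, vufli]

Derivation:
I call shelfsys.dig using p=/sonulo_e: ok.
I use shelfsys.jot using p=/sonulo_e/zever, c=slib_az, and observe created.
Then shelfsys.erase using p=/sonulo_e/zever, yielding ok.
Now I run shelfsys.erase using p=/sonulo_e, → ok.
Then shelfsys.jot using p=/sahe, c=fodro: created.
I use drawer.drop using k=sahimp, and get trewe.
Next I call arith.load using x=-61, → -61.
Then shelfsys.readout using p=/dijepu, and observe sto.
I invoke shelfsys.peekin using p=/: [dijepu, hobri, sahe, snopa, vufli].


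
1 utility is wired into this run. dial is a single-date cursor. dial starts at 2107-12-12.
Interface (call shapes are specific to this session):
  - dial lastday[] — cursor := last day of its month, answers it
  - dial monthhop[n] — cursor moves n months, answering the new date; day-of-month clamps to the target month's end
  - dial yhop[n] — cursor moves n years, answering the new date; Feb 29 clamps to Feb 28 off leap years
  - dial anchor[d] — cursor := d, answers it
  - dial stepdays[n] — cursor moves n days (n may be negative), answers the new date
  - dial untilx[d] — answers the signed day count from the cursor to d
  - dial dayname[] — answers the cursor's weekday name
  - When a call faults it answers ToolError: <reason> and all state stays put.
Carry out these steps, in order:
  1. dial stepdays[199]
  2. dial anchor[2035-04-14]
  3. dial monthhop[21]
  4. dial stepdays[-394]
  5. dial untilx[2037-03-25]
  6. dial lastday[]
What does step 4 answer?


# dial stepdays(n='199') => 2108-06-28
# dial anchor(d='2035-04-14') => 2035-04-14
# dial monthhop(n='21') => 2037-01-14
# dial stepdays(n='-394') => 2035-12-17
# dial untilx(d='2037-03-25') => 464
# dial lastday() => 2035-12-31

Answer: 2035-12-17


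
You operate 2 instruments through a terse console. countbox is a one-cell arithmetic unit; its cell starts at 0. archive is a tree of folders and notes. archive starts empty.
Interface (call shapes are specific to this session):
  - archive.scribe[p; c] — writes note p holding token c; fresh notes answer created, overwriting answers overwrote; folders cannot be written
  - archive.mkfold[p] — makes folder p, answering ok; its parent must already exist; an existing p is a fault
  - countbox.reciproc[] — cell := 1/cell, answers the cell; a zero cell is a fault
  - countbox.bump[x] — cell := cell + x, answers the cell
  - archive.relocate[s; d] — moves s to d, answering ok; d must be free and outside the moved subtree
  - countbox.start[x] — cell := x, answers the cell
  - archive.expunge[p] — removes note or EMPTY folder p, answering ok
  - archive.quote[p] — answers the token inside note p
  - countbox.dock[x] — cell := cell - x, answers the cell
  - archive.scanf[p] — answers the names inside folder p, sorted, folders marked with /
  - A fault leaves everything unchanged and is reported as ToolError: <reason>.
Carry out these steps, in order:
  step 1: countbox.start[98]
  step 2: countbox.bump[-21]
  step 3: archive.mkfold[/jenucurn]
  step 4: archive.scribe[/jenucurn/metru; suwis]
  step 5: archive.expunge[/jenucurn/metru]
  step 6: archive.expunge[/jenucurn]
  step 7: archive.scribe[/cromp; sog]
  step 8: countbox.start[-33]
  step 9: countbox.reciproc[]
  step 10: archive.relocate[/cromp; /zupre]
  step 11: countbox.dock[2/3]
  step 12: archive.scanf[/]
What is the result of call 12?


Answer: [zupre]

Derivation:
==> countbox.start(x: 98)
<== 98
==> countbox.bump(x: -21)
<== 77
==> archive.mkfold(p: /jenucurn)
<== ok
==> archive.scribe(p: /jenucurn/metru, c: suwis)
<== created
==> archive.expunge(p: /jenucurn/metru)
<== ok
==> archive.expunge(p: /jenucurn)
<== ok
==> archive.scribe(p: /cromp, c: sog)
<== created
==> countbox.start(x: -33)
<== -33
==> countbox.reciproc()
<== -1/33
==> archive.relocate(s: /cromp, d: /zupre)
<== ok
==> countbox.dock(x: 2/3)
<== -23/33
==> archive.scanf(p: /)
<== [zupre]


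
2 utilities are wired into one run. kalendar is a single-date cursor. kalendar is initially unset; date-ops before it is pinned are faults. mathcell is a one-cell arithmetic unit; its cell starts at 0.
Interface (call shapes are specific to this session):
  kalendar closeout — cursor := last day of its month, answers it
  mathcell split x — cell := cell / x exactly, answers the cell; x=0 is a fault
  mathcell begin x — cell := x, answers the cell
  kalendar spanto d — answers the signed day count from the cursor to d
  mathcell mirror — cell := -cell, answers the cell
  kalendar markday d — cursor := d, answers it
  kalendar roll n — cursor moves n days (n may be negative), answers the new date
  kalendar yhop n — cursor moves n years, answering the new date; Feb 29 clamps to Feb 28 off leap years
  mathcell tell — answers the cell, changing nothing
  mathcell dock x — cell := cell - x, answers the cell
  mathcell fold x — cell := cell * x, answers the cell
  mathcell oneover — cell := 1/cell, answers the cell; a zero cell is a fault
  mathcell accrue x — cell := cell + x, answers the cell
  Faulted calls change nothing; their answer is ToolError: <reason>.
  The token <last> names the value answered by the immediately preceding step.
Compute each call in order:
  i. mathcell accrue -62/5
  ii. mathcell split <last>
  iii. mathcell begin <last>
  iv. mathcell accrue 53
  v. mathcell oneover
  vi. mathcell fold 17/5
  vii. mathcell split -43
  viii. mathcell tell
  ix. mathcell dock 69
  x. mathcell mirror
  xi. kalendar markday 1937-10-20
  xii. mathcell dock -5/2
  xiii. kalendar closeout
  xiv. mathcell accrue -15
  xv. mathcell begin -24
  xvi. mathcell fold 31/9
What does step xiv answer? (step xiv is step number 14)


Answer: 327991/5805

Derivation:
// mathcell accrue(x: -62/5) -> -62/5
// mathcell split(x: <last>) -> 1
// mathcell begin(x: <last>) -> 1
// mathcell accrue(x: 53) -> 54
// mathcell oneover() -> 1/54
// mathcell fold(x: 17/5) -> 17/270
// mathcell split(x: -43) -> -17/11610
// mathcell tell() -> -17/11610
// mathcell dock(x: 69) -> -801107/11610
// mathcell mirror() -> 801107/11610
// kalendar markday(d: 1937-10-20) -> 1937-10-20
// mathcell dock(x: -5/2) -> 415066/5805
// kalendar closeout() -> 1937-10-31
// mathcell accrue(x: -15) -> 327991/5805
// mathcell begin(x: -24) -> -24
// mathcell fold(x: 31/9) -> -248/3


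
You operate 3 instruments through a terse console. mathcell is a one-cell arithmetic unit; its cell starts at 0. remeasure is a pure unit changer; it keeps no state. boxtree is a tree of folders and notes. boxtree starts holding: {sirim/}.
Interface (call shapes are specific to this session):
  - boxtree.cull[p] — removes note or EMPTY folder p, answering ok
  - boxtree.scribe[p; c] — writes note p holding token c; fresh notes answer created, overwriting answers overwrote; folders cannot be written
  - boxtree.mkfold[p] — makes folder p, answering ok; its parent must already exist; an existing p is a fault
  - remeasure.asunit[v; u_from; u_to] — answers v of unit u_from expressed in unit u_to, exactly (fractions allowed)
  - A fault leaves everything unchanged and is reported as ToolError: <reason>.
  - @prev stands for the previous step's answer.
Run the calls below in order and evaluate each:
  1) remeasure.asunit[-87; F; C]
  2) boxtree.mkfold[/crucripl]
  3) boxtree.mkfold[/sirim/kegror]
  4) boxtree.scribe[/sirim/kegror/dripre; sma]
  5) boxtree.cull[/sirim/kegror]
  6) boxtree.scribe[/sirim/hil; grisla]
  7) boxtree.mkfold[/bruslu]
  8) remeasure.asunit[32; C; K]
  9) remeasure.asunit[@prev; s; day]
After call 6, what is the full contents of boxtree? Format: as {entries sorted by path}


Answer: {crucripl/, sirim/, sirim/hil=grisla, sirim/kegror/, sirim/kegror/dripre=sma}

Derivation:
Act: asunit[v: -87; u_from: F; u_to: C]
Obs: -595/9
Act: mkfold[p: /crucripl]
Obs: ok
Act: mkfold[p: /sirim/kegror]
Obs: ok
Act: scribe[p: /sirim/kegror/dripre; c: sma]
Obs: created
Act: cull[p: /sirim/kegror]
Obs: ToolError: not empty
Act: scribe[p: /sirim/hil; c: grisla]
Obs: created
Act: mkfold[p: /bruslu]
Obs: ok
Act: asunit[v: 32; u_from: C; u_to: K]
Obs: 6103/20
Act: asunit[v: @prev; u_from: s; u_to: day]
Obs: 6103/1728000


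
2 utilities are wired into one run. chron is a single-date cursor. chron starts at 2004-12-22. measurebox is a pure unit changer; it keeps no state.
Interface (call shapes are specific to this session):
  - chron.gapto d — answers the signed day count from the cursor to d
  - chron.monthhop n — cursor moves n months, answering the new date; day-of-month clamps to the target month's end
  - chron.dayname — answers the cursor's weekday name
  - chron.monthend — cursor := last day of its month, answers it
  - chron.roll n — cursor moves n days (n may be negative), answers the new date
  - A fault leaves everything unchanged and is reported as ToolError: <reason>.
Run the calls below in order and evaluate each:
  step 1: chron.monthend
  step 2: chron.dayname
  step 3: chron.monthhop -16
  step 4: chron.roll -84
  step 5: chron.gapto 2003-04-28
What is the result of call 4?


Answer: 2003-06-08

Derivation:
Do: monthend[]
See: 2004-12-31
Do: dayname[]
See: Friday
Do: monthhop[-16]
See: 2003-08-31
Do: roll[-84]
See: 2003-06-08
Do: gapto[2003-04-28]
See: -41


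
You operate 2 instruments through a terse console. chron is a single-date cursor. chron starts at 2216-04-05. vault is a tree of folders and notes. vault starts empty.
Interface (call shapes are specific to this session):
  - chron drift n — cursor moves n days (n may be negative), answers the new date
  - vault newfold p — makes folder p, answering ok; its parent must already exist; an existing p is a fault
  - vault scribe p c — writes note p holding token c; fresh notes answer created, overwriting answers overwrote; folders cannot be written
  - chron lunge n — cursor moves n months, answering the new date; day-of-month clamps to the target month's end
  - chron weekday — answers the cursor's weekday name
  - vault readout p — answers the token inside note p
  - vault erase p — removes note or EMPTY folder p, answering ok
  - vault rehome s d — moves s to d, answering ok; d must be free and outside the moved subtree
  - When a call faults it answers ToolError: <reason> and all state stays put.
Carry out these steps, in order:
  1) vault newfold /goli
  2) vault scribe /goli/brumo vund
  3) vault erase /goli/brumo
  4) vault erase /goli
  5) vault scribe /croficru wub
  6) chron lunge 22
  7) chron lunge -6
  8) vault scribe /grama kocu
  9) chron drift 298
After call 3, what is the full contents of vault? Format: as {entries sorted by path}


Answer: {goli/}

Derivation:
I use vault newfold with p=/goli, — result: ok.
Now I run vault scribe with p=/goli/brumo, c=vund, and observe created.
I try vault erase with p=/goli/brumo, and get ok.
I use vault erase with p=/goli, and get ok.
Now I run vault scribe with p=/croficru, c=wub, and see created.
Then chron lunge with n=22, giving 2218-02-05.
Calling chron lunge with n=-6, → 2217-08-05.
Then vault scribe with p=/grama, c=kocu, giving created.
Next I call chron drift with n=298, → 2218-05-30.


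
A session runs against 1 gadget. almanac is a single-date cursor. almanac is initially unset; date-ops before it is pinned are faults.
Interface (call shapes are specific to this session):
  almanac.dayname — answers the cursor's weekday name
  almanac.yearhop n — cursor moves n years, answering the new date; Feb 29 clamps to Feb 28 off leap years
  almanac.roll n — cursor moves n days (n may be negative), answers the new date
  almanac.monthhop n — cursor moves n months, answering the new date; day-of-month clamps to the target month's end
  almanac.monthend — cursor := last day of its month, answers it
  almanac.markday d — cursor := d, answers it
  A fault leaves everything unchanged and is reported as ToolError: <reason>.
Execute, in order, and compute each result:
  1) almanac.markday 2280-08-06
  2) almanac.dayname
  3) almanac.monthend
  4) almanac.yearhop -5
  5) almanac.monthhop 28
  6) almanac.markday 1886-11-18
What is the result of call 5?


Answer: 2277-12-31

Derivation:
Next I call almanac.markday on d: 2280-08-06, yielding 2280-08-06.
I use almanac.dayname(): Friday.
I run almanac.monthend, giving 2280-08-31.
Using almanac.yearhop on n: -5, and observe 2275-08-31.
I call almanac.monthhop on n: 28, — result: 2277-12-31.
Using almanac.markday on d: 1886-11-18, and see 1886-11-18.


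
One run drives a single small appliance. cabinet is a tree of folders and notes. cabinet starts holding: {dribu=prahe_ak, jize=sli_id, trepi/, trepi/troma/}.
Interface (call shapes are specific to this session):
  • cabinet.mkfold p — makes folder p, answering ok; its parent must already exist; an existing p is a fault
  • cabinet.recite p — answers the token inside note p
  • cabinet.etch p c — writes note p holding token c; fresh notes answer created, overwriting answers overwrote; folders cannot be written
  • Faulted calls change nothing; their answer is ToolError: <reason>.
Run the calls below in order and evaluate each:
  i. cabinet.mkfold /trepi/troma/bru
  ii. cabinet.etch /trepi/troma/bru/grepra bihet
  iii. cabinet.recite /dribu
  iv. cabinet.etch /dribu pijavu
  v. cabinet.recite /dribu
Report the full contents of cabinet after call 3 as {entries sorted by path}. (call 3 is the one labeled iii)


·→ cabinet.mkfold(p: /trepi/troma/bru)
·← ok
·→ cabinet.etch(p: /trepi/troma/bru/grepra, c: bihet)
·← created
·→ cabinet.recite(p: /dribu)
·← prahe_ak
·→ cabinet.etch(p: /dribu, c: pijavu)
·← overwrote
·→ cabinet.recite(p: /dribu)
·← pijavu

Answer: {dribu=prahe_ak, jize=sli_id, trepi/, trepi/troma/, trepi/troma/bru/, trepi/troma/bru/grepra=bihet}


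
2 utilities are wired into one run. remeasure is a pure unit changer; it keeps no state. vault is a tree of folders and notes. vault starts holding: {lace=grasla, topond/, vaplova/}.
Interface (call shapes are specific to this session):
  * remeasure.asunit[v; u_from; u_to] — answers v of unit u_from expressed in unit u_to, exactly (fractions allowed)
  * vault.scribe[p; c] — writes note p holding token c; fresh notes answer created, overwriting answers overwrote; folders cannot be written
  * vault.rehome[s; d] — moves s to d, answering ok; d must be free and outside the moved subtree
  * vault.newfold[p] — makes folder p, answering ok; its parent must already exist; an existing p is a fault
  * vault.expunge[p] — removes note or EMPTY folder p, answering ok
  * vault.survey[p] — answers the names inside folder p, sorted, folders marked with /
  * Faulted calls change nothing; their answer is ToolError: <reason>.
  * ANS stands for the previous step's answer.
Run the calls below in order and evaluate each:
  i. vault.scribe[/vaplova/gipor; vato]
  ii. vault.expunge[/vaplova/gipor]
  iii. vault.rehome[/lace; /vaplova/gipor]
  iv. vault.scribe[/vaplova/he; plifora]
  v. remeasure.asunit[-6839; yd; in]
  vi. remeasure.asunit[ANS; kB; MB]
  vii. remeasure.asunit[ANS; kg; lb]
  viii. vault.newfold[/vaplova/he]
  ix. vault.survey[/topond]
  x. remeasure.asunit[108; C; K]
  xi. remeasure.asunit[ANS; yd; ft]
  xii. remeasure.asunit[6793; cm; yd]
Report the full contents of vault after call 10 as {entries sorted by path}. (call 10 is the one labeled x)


Answer: {topond/, vaplova/, vaplova/gipor=grasla, vaplova/he=plifora}

Derivation:
! 1. vault.scribe(p=/vaplova/gipor, c=vato) : created
! 2. vault.expunge(p=/vaplova/gipor) : ok
! 3. vault.rehome(s=/lace, d=/vaplova/gipor) : ok
! 4. vault.scribe(p=/vaplova/he, c=plifora) : created
! 5. remeasure.asunit(v=-6839, u_from=yd, u_to=in) : -246204
! 6. remeasure.asunit(v=ANS, u_from=kB, u_to=MB) : -61551/250
! 7. remeasure.asunit(v=ANS, u_from=kg, u_to=lb) : -3517200000/6479891
! 8. vault.newfold(p=/vaplova/he) : ToolError: exists
! 9. vault.survey(p=/topond) : []
! 10. remeasure.asunit(v=108, u_from=C, u_to=K) : 7623/20
! 11. remeasure.asunit(v=ANS, u_from=yd, u_to=ft) : 22869/20
! 12. remeasure.asunit(v=6793, u_from=cm, u_to=yd) : 169825/2286


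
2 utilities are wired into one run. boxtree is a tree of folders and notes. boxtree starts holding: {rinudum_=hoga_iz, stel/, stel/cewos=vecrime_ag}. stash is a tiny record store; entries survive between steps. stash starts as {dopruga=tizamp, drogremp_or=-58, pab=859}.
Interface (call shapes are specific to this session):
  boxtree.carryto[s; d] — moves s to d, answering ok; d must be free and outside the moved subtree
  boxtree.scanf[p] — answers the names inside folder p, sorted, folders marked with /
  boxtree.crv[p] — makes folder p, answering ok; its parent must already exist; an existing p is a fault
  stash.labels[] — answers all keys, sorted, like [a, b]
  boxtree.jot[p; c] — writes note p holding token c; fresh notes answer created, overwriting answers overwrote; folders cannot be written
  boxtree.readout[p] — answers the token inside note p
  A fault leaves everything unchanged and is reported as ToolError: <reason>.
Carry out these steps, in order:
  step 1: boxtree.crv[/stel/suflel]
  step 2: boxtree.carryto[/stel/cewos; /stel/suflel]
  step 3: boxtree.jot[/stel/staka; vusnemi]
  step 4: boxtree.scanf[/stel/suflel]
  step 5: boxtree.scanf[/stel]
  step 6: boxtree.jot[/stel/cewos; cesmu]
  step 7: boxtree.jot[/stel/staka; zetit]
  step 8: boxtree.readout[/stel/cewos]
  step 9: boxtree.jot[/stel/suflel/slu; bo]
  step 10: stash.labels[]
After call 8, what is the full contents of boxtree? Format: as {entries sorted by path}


Answer: {rinudum_=hoga_iz, stel/, stel/cewos=cesmu, stel/staka=zetit, stel/suflel/}

Derivation:
Act: boxtree.crv[/stel/suflel]
Obs: ok
Act: boxtree.carryto[/stel/cewos; /stel/suflel]
Obs: ToolError: exists
Act: boxtree.jot[/stel/staka; vusnemi]
Obs: created
Act: boxtree.scanf[/stel/suflel]
Obs: []
Act: boxtree.scanf[/stel]
Obs: [cewos, staka, suflel/]
Act: boxtree.jot[/stel/cewos; cesmu]
Obs: overwrote
Act: boxtree.jot[/stel/staka; zetit]
Obs: overwrote
Act: boxtree.readout[/stel/cewos]
Obs: cesmu
Act: boxtree.jot[/stel/suflel/slu; bo]
Obs: created
Act: stash.labels[]
Obs: [dopruga, drogremp_or, pab]


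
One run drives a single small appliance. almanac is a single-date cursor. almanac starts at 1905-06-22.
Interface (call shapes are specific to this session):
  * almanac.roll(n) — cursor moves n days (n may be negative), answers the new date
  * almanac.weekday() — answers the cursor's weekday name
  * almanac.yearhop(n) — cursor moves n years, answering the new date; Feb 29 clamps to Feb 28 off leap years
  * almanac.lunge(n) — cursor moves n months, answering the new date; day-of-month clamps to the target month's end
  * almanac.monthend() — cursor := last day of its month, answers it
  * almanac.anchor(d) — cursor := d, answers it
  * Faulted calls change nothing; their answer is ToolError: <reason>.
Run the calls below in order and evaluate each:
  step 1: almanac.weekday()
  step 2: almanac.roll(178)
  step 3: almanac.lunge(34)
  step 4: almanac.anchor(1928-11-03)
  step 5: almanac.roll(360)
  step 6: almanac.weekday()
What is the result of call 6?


Answer: Tuesday

Derivation:
>> almanac.weekday()
<< Thursday
>> almanac.roll(n=178)
<< 1905-12-17
>> almanac.lunge(n=34)
<< 1908-10-17
>> almanac.anchor(d=1928-11-03)
<< 1928-11-03
>> almanac.roll(n=360)
<< 1929-10-29
>> almanac.weekday()
<< Tuesday


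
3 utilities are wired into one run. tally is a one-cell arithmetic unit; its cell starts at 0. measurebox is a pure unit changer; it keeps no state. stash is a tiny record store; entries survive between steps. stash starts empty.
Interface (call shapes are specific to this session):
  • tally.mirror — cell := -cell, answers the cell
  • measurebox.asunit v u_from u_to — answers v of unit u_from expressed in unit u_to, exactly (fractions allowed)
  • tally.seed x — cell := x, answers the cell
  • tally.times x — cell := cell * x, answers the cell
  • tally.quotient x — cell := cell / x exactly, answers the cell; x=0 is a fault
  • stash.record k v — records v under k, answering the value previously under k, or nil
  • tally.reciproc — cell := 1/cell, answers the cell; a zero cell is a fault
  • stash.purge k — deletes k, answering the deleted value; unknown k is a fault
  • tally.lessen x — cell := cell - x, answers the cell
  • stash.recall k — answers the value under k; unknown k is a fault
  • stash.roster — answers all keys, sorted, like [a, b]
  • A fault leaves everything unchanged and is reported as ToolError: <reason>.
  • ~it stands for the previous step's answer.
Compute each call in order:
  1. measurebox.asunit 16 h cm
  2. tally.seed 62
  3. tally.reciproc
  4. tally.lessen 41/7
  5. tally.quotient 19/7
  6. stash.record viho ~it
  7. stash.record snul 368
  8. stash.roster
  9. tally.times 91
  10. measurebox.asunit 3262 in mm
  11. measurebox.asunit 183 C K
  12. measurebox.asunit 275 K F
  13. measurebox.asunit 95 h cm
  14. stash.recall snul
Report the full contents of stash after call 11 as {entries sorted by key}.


Answer: {snul=368, viho=-2535/1178}

Derivation:
Step: measurebox.asunit[v=16; u_from=h; u_to=cm]
Result: ToolError: incompatible units
Step: tally.seed[x=62]
Result: 62
Step: tally.reciproc[]
Result: 1/62
Step: tally.lessen[x=41/7]
Result: -2535/434
Step: tally.quotient[x=19/7]
Result: -2535/1178
Step: stash.record[k=viho; v=~it]
Result: nil
Step: stash.record[k=snul; v=368]
Result: nil
Step: stash.roster[]
Result: [snul, viho]
Step: tally.times[x=91]
Result: -230685/1178
Step: measurebox.asunit[v=3262; u_from=in; u_to=mm]
Result: 414274/5
Step: measurebox.asunit[v=183; u_from=C; u_to=K]
Result: 9123/20
Step: measurebox.asunit[v=275; u_from=K; u_to=F]
Result: 3533/100
Step: measurebox.asunit[v=95; u_from=h; u_to=cm]
Result: ToolError: incompatible units
Step: stash.recall[k=snul]
Result: 368


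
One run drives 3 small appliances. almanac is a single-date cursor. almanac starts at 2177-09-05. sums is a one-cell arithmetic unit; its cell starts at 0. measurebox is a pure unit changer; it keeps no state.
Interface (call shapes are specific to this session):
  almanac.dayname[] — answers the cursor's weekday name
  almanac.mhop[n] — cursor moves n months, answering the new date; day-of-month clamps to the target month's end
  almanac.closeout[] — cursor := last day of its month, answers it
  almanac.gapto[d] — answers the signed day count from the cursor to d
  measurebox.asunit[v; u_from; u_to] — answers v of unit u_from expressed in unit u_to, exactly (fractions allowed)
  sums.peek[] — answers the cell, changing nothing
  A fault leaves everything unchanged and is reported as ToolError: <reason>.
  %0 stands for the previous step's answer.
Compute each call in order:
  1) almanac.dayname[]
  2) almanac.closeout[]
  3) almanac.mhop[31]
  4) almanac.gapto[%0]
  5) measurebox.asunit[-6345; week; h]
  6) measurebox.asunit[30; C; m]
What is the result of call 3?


I use almanac.dayname, and observe Friday.
I call almanac.closeout(), → 2177-09-30.
Invoking almanac.mhop(n→31), — result: 2180-04-30.
I use almanac.gapto(d→%0), yielding 0.
I call measurebox.asunit(v→-6345, u_from→week, u_to→h): -1065960.
Next I call measurebox.asunit(v→30, u_from→C, u_to→m), which returns ToolError: incompatible units.

Answer: 2180-04-30


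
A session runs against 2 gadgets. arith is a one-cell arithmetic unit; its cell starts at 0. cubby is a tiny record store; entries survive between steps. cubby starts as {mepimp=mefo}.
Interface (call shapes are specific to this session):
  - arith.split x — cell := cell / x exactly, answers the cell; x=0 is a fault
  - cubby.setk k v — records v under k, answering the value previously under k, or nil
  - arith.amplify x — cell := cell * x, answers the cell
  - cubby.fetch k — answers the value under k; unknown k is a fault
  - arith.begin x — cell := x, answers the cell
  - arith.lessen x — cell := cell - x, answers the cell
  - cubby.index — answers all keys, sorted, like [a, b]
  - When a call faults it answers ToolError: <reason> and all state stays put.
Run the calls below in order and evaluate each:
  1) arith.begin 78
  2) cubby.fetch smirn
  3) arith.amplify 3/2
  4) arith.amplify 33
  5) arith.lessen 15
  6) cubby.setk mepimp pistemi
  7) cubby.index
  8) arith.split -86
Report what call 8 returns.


Answer: -1923/43

Derivation:
-> arith.begin(x→78)
<- 78
-> cubby.fetch(k→smirn)
<- ToolError: no such key smirn
-> arith.amplify(x→3/2)
<- 117
-> arith.amplify(x→33)
<- 3861
-> arith.lessen(x→15)
<- 3846
-> cubby.setk(k→mepimp, v→pistemi)
<- mefo
-> cubby.index()
<- [mepimp]
-> arith.split(x→-86)
<- -1923/43


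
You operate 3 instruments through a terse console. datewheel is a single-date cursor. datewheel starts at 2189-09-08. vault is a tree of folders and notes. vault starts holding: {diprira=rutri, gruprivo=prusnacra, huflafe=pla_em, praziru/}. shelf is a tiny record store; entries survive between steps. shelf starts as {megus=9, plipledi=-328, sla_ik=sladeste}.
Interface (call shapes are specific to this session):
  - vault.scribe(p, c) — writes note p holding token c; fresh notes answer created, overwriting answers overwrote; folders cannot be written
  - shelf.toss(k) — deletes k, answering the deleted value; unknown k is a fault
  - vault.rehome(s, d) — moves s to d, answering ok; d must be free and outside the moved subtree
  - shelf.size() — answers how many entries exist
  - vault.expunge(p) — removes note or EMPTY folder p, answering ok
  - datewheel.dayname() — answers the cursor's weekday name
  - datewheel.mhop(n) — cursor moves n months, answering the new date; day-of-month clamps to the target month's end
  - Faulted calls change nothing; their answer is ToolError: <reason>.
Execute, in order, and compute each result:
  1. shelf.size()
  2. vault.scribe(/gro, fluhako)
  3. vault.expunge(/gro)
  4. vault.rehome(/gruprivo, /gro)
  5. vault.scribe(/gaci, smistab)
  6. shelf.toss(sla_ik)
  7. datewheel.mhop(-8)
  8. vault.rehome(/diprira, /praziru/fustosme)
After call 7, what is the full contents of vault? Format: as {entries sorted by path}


Answer: {diprira=rutri, gaci=smistab, gro=prusnacra, huflafe=pla_em, praziru/}

Derivation:
>>> shelf.size
  3
>>> vault.scribe p: /gro c: fluhako
  created
>>> vault.expunge p: /gro
  ok
>>> vault.rehome s: /gruprivo d: /gro
  ok
>>> vault.scribe p: /gaci c: smistab
  created
>>> shelf.toss k: sla_ik
  sladeste
>>> datewheel.mhop n: -8
  2189-01-08
>>> vault.rehome s: /diprira d: /praziru/fustosme
  ok


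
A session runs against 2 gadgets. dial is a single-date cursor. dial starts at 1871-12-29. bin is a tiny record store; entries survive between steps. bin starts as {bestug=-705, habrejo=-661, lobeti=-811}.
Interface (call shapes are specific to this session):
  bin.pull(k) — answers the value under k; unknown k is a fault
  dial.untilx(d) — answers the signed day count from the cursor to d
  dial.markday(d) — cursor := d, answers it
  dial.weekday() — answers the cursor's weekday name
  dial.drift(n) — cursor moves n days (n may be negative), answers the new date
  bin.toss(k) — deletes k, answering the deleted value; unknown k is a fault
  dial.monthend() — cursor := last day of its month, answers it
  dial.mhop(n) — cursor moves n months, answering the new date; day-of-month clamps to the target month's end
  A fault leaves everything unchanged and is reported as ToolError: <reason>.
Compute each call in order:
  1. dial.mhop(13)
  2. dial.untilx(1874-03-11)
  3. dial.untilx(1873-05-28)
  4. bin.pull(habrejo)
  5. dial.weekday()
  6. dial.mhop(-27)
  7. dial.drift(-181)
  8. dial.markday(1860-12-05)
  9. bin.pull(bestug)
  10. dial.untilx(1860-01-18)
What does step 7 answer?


Do: dial.mhop[n: 13]
See: 1873-01-29
Do: dial.untilx[d: 1874-03-11]
See: 406
Do: dial.untilx[d: 1873-05-28]
See: 119
Do: bin.pull[k: habrejo]
See: -661
Do: dial.weekday[]
See: Wednesday
Do: dial.mhop[n: -27]
See: 1870-10-29
Do: dial.drift[n: -181]
See: 1870-05-01
Do: dial.markday[d: 1860-12-05]
See: 1860-12-05
Do: bin.pull[k: bestug]
See: -705
Do: dial.untilx[d: 1860-01-18]
See: -322

Answer: 1870-05-01


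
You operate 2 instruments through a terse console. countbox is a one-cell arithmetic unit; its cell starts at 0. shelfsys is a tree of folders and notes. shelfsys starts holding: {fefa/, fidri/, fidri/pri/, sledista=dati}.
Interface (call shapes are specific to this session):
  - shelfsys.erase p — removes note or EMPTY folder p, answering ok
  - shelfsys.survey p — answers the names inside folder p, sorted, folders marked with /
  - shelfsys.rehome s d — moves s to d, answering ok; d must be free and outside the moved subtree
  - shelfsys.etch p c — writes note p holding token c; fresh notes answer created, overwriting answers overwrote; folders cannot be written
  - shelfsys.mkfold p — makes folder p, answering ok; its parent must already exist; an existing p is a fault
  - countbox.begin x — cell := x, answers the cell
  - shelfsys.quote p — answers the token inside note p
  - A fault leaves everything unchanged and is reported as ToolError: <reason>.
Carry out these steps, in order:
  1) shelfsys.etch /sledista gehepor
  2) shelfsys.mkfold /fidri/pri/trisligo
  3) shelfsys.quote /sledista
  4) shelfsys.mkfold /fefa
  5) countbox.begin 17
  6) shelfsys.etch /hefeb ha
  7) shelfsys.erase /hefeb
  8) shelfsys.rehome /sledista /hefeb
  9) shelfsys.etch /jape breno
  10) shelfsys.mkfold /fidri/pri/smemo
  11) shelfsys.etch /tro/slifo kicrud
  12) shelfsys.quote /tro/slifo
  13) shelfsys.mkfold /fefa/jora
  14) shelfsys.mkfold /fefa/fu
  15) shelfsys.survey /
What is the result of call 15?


// shelfsys.etch(p='/sledista', c='gehepor') => overwrote
// shelfsys.mkfold(p='/fidri/pri/trisligo') => ok
// shelfsys.quote(p='/sledista') => gehepor
// shelfsys.mkfold(p='/fefa') => ToolError: exists
// countbox.begin(x='17') => 17
// shelfsys.etch(p='/hefeb', c='ha') => created
// shelfsys.erase(p='/hefeb') => ok
// shelfsys.rehome(s='/sledista', d='/hefeb') => ok
// shelfsys.etch(p='/jape', c='breno') => created
// shelfsys.mkfold(p='/fidri/pri/smemo') => ok
// shelfsys.etch(p='/tro/slifo', c='kicrud') => ToolError: no parent
// shelfsys.quote(p='/tro/slifo') => ToolError: not found
// shelfsys.mkfold(p='/fefa/jora') => ok
// shelfsys.mkfold(p='/fefa/fu') => ok
// shelfsys.survey(p='/') => [fefa/, fidri/, hefeb, jape]

Answer: [fefa/, fidri/, hefeb, jape]


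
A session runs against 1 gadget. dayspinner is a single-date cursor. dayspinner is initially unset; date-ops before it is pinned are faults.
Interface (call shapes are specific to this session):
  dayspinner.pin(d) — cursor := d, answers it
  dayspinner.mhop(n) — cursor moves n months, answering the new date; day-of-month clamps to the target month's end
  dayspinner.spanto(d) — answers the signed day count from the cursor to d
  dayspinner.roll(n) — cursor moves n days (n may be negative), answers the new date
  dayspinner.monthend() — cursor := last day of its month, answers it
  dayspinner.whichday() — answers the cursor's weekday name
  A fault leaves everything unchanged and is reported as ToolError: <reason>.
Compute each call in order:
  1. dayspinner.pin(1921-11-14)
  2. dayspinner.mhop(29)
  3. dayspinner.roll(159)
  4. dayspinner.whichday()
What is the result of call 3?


Answer: 1924-09-20

Derivation:
>> pin(d: 1921-11-14)
<< 1921-11-14
>> mhop(n: 29)
<< 1924-04-14
>> roll(n: 159)
<< 1924-09-20
>> whichday()
<< Saturday


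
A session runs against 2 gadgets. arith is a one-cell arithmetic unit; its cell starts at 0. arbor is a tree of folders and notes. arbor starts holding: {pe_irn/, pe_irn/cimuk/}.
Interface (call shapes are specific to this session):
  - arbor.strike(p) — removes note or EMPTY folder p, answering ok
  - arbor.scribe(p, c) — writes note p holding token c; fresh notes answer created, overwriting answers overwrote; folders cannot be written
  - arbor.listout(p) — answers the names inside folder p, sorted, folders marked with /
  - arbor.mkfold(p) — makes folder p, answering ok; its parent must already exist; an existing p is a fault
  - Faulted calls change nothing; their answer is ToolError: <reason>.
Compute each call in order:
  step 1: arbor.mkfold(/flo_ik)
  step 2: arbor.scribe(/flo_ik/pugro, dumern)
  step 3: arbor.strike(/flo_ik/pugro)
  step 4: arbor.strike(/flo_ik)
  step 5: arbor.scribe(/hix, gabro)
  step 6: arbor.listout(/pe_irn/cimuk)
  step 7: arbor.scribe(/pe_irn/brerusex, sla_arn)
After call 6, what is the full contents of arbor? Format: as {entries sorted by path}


-- 1. mkfold(p='/flo_ik') == ok
-- 2. scribe(p='/flo_ik/pugro', c='dumern') == created
-- 3. strike(p='/flo_ik/pugro') == ok
-- 4. strike(p='/flo_ik') == ok
-- 5. scribe(p='/hix', c='gabro') == created
-- 6. listout(p='/pe_irn/cimuk') == []
-- 7. scribe(p='/pe_irn/brerusex', c='sla_arn') == created

Answer: {hix=gabro, pe_irn/, pe_irn/cimuk/}


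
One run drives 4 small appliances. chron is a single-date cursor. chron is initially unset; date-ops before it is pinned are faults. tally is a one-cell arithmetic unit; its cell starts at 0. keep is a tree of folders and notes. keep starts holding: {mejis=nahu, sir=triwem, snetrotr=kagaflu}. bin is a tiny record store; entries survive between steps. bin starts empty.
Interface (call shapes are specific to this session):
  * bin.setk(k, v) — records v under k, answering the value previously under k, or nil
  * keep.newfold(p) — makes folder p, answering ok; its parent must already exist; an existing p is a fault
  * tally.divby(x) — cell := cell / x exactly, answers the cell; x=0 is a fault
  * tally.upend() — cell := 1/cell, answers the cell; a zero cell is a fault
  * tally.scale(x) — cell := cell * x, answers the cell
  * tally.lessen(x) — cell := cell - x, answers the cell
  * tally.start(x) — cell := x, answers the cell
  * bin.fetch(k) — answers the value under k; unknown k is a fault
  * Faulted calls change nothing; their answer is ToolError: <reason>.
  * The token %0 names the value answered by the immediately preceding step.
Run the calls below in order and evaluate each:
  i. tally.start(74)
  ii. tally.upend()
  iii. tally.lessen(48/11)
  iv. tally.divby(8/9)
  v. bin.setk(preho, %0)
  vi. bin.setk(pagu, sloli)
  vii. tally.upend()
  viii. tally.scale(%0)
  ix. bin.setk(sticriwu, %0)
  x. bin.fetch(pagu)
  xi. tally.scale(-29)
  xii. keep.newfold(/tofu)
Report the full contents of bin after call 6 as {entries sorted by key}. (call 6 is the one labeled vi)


→ tally.start(x='74')
← 74
→ tally.upend()
← 1/74
→ tally.lessen(x='48/11')
← -3541/814
→ tally.divby(x='8/9')
← -31869/6512
→ bin.setk(k='preho', v='%0')
← nil
→ bin.setk(k='pagu', v='sloli')
← nil
→ tally.upend()
← -6512/31869
→ tally.scale(x='%0')
← 42406144/1015633161
→ bin.setk(k='sticriwu', v='%0')
← nil
→ bin.fetch(k='pagu')
← sloli
→ tally.scale(x='-29')
← -1229778176/1015633161
→ keep.newfold(p='/tofu')
← ok

Answer: {pagu=sloli, preho=-31869/6512}


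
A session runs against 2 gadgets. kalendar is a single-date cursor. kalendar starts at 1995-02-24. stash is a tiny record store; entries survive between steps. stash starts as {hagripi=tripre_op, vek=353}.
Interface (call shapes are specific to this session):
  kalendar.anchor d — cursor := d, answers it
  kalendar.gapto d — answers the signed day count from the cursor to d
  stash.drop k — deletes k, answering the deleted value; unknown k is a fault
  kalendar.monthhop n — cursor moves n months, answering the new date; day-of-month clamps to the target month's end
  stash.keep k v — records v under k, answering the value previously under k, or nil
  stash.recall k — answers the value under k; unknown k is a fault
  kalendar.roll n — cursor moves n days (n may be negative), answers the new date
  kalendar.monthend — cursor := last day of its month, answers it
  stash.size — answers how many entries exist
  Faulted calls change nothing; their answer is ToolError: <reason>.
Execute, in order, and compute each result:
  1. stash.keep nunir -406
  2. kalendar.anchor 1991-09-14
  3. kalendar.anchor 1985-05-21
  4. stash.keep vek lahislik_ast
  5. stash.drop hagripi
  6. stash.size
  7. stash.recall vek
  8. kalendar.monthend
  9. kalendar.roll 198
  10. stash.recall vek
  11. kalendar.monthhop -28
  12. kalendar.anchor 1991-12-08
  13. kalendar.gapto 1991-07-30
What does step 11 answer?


% stash.keep k=nunir v=-406
[out] nil
% kalendar.anchor d=1991-09-14
[out] 1991-09-14
% kalendar.anchor d=1985-05-21
[out] 1985-05-21
% stash.keep k=vek v=lahislik_ast
[out] 353
% stash.drop k=hagripi
[out] tripre_op
% stash.size
[out] 2
% stash.recall k=vek
[out] lahislik_ast
% kalendar.monthend
[out] 1985-05-31
% kalendar.roll n=198
[out] 1985-12-15
% stash.recall k=vek
[out] lahislik_ast
% kalendar.monthhop n=-28
[out] 1983-08-15
% kalendar.anchor d=1991-12-08
[out] 1991-12-08
% kalendar.gapto d=1991-07-30
[out] -131

Answer: 1983-08-15
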